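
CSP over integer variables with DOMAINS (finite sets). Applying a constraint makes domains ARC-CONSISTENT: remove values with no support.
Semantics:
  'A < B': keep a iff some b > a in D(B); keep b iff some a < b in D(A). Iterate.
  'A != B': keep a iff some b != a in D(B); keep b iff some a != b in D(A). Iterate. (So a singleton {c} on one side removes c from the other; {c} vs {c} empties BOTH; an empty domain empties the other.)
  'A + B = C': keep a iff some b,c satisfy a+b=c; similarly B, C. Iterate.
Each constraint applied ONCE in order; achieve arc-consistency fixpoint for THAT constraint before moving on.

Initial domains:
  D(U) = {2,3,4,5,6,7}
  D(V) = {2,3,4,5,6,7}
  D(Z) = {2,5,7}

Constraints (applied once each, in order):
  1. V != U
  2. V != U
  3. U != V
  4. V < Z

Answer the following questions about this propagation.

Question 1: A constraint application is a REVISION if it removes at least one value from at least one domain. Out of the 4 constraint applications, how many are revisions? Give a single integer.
Answer: 1

Derivation:
Constraint 1 (V != U) on D(V)={2,3,4,5,6,7} D(U)={2,3,4,5,6,7}: no change => not a revision
Constraint 2 (V != U) on D(V)={2,3,4,5,6,7} D(U)={2,3,4,5,6,7}: no change => not a revision
Constraint 3 (U != V) on D(U)={2,3,4,5,6,7} D(V)={2,3,4,5,6,7}: no change => not a revision
Constraint 4 (V < Z) on D(V)={2,3,4,5,6,7} D(Z)={2,5,7}: V {2,3,4,5,6,7}->{2,3,4,5,6}; Z {2,5,7}->{5,7} => REVISION
Total revisions = 1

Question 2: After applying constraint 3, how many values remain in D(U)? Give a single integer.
Constraint 1 (V != U) on D(V)={2,3,4,5,6,7} D(U)={2,3,4,5,6,7}: no change
Constraint 2 (V != U) on D(V)={2,3,4,5,6,7} D(U)={2,3,4,5,6,7}: no change
Constraint 3 (U != V) on D(U)={2,3,4,5,6,7} D(V)={2,3,4,5,6,7}: no change
So after constraint 3: D(U)={2,3,4,5,6,7}, size = 6

Answer: 6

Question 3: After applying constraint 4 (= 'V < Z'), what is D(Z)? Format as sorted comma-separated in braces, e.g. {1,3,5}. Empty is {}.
Answer: {5,7}

Derivation:
Constraint 1 (V != U) on D(V)={2,3,4,5,6,7} D(U)={2,3,4,5,6,7}: no change
Constraint 2 (V != U) on D(V)={2,3,4,5,6,7} D(U)={2,3,4,5,6,7}: no change
Constraint 3 (U != V) on D(U)={2,3,4,5,6,7} D(V)={2,3,4,5,6,7}: no change
Constraint 4 (V < Z) on D(V)={2,3,4,5,6,7} D(Z)={2,5,7}: V {2,3,4,5,6,7}->{2,3,4,5,6}; Z {2,5,7}->{5,7}
So after constraint 4: D(Z) = {5,7}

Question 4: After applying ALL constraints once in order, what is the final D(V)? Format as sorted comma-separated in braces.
Constraint 1 (V != U) on D(V)={2,3,4,5,6,7} D(U)={2,3,4,5,6,7}: no change
Constraint 2 (V != U) on D(V)={2,3,4,5,6,7} D(U)={2,3,4,5,6,7}: no change
Constraint 3 (U != V) on D(U)={2,3,4,5,6,7} D(V)={2,3,4,5,6,7}: no change
Constraint 4 (V < Z) on D(V)={2,3,4,5,6,7} D(Z)={2,5,7}: V {2,3,4,5,6,7}->{2,3,4,5,6}; Z {2,5,7}->{5,7}
So after all 4 constraints: D(V) = {2,3,4,5,6}

Answer: {2,3,4,5,6}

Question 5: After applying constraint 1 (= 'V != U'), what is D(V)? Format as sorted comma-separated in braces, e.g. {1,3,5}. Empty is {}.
Answer: {2,3,4,5,6,7}

Derivation:
Constraint 1 (V != U) on D(V)={2,3,4,5,6,7} D(U)={2,3,4,5,6,7}: no change
So after constraint 1: D(V) = {2,3,4,5,6,7}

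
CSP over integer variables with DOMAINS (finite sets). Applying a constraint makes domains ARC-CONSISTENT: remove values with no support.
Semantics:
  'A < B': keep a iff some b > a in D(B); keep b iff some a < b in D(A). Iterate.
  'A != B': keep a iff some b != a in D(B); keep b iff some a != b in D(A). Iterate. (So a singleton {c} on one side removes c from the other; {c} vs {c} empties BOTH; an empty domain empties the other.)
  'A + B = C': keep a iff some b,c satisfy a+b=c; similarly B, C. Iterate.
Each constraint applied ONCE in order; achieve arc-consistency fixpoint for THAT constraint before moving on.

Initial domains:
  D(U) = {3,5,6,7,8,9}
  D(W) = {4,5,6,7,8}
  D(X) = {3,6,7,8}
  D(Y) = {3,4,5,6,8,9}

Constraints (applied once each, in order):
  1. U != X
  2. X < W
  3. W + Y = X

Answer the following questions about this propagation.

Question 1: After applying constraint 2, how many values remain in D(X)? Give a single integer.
Constraint 1 (U != X) on D(U)={3,5,6,7,8,9} D(X)={3,6,7,8}: no change
Constraint 2 (X < W) on D(X)={3,6,7,8} D(W)={4,5,6,7,8}: X {3,6,7,8}->{3,6,7}
So after constraint 2: D(X)={3,6,7}, size = 3

Answer: 3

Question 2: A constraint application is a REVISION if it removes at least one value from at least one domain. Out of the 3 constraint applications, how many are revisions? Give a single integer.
Constraint 1 (U != X) on D(U)={3,5,6,7,8,9} D(X)={3,6,7,8}: no change => not a revision
Constraint 2 (X < W) on D(X)={3,6,7,8} D(W)={4,5,6,7,8}: X {3,6,7,8}->{3,6,7} => REVISION
Constraint 3 (W + Y = X) on D(W)={4,5,6,7,8} D(Y)={3,4,5,6,8,9} D(X)={3,6,7}: W {4,5,6,7,8}->{4}; Y {3,4,5,6,8,9}->{3}; X {3,6,7}->{7} => REVISION
Total revisions = 2

Answer: 2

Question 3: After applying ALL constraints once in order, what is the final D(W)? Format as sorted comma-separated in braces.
Constraint 1 (U != X) on D(U)={3,5,6,7,8,9} D(X)={3,6,7,8}: no change
Constraint 2 (X < W) on D(X)={3,6,7,8} D(W)={4,5,6,7,8}: X {3,6,7,8}->{3,6,7}
Constraint 3 (W + Y = X) on D(W)={4,5,6,7,8} D(Y)={3,4,5,6,8,9} D(X)={3,6,7}: W {4,5,6,7,8}->{4}; Y {3,4,5,6,8,9}->{3}; X {3,6,7}->{7}
So after all 3 constraints: D(W) = {4}

Answer: {4}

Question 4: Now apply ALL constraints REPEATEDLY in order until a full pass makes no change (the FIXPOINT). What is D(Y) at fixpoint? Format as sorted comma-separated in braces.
Answer: {}

Derivation:
pass 0 (initial): D(Y)={3,4,5,6,8,9}
pass 1: W {4,5,6,7,8}->{4}; X {3,6,7,8}->{7}; Y {3,4,5,6,8,9}->{3}
pass 2: U {3,5,6,7,8,9}->{3,5,6,8,9}; W {4}->{}; X {7}->{}; Y {3}->{}
pass 3: U {3,5,6,8,9}->{}
pass 4: no change
Fixpoint after 4 passes: D(Y) = {}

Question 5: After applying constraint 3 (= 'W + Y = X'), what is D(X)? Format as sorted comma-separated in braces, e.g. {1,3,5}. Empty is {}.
Answer: {7}

Derivation:
Constraint 1 (U != X) on D(U)={3,5,6,7,8,9} D(X)={3,6,7,8}: no change
Constraint 2 (X < W) on D(X)={3,6,7,8} D(W)={4,5,6,7,8}: X {3,6,7,8}->{3,6,7}
Constraint 3 (W + Y = X) on D(W)={4,5,6,7,8} D(Y)={3,4,5,6,8,9} D(X)={3,6,7}: W {4,5,6,7,8}->{4}; Y {3,4,5,6,8,9}->{3}; X {3,6,7}->{7}
So after constraint 3: D(X) = {7}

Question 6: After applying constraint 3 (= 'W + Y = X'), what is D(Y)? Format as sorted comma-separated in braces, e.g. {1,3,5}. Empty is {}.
Answer: {3}

Derivation:
Constraint 1 (U != X) on D(U)={3,5,6,7,8,9} D(X)={3,6,7,8}: no change
Constraint 2 (X < W) on D(X)={3,6,7,8} D(W)={4,5,6,7,8}: X {3,6,7,8}->{3,6,7}
Constraint 3 (W + Y = X) on D(W)={4,5,6,7,8} D(Y)={3,4,5,6,8,9} D(X)={3,6,7}: W {4,5,6,7,8}->{4}; Y {3,4,5,6,8,9}->{3}; X {3,6,7}->{7}
So after constraint 3: D(Y) = {3}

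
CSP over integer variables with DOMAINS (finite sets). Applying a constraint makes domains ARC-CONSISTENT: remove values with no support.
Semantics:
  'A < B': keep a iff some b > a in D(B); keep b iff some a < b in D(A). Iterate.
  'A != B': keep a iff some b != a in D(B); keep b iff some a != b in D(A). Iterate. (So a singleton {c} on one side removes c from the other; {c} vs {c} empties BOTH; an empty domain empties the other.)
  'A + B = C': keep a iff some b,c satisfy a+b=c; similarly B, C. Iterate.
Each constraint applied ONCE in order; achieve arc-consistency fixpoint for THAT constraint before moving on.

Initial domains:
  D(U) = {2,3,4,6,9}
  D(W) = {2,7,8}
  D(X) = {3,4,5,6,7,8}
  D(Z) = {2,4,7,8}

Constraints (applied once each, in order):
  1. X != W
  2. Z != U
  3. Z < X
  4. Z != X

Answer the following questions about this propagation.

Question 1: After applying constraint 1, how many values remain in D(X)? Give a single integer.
Constraint 1 (X != W) on D(X)={3,4,5,6,7,8} D(W)={2,7,8}: no change
So after constraint 1: D(X)={3,4,5,6,7,8}, size = 6

Answer: 6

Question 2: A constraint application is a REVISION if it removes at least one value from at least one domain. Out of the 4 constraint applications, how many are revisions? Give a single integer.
Answer: 1

Derivation:
Constraint 1 (X != W) on D(X)={3,4,5,6,7,8} D(W)={2,7,8}: no change => not a revision
Constraint 2 (Z != U) on D(Z)={2,4,7,8} D(U)={2,3,4,6,9}: no change => not a revision
Constraint 3 (Z < X) on D(Z)={2,4,7,8} D(X)={3,4,5,6,7,8}: Z {2,4,7,8}->{2,4,7} => REVISION
Constraint 4 (Z != X) on D(Z)={2,4,7} D(X)={3,4,5,6,7,8}: no change => not a revision
Total revisions = 1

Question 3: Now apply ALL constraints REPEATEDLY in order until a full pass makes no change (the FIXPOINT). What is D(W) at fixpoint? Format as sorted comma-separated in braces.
pass 0 (initial): D(W)={2,7,8}
pass 1: Z {2,4,7,8}->{2,4,7}
pass 2: no change
Fixpoint after 2 passes: D(W) = {2,7,8}

Answer: {2,7,8}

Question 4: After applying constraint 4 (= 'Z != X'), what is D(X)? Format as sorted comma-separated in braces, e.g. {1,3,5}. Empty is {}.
Constraint 1 (X != W) on D(X)={3,4,5,6,7,8} D(W)={2,7,8}: no change
Constraint 2 (Z != U) on D(Z)={2,4,7,8} D(U)={2,3,4,6,9}: no change
Constraint 3 (Z < X) on D(Z)={2,4,7,8} D(X)={3,4,5,6,7,8}: Z {2,4,7,8}->{2,4,7}
Constraint 4 (Z != X) on D(Z)={2,4,7} D(X)={3,4,5,6,7,8}: no change
So after constraint 4: D(X) = {3,4,5,6,7,8}

Answer: {3,4,5,6,7,8}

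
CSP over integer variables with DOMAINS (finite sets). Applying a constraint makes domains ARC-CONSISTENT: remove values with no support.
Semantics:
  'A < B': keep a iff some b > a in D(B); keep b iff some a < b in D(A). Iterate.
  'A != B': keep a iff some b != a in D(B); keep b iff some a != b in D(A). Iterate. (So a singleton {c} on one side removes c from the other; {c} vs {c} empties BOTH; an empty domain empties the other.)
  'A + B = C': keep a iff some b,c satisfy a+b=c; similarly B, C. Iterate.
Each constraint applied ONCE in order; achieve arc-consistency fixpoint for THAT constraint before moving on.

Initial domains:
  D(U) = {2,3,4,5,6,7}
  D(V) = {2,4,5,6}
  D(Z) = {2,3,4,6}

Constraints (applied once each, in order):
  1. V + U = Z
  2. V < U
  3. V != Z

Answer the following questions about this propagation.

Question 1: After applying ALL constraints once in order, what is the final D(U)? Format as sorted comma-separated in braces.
Answer: {4}

Derivation:
Constraint 1 (V + U = Z) on D(V)={2,4,5,6} D(U)={2,3,4,5,6,7} D(Z)={2,3,4,6}: V {2,4,5,6}->{2,4}; U {2,3,4,5,6,7}->{2,4}; Z {2,3,4,6}->{4,6}
Constraint 2 (V < U) on D(V)={2,4} D(U)={2,4}: V {2,4}->{2}; U {2,4}->{4}
Constraint 3 (V != Z) on D(V)={2} D(Z)={4,6}: no change
So after all 3 constraints: D(U) = {4}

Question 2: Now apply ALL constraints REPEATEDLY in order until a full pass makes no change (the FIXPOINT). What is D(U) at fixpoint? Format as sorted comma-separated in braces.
Answer: {4}

Derivation:
pass 0 (initial): D(U)={2,3,4,5,6,7}
pass 1: U {2,3,4,5,6,7}->{4}; V {2,4,5,6}->{2}; Z {2,3,4,6}->{4,6}
pass 2: Z {4,6}->{6}
pass 3: no change
Fixpoint after 3 passes: D(U) = {4}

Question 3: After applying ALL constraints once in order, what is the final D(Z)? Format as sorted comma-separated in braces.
Constraint 1 (V + U = Z) on D(V)={2,4,5,6} D(U)={2,3,4,5,6,7} D(Z)={2,3,4,6}: V {2,4,5,6}->{2,4}; U {2,3,4,5,6,7}->{2,4}; Z {2,3,4,6}->{4,6}
Constraint 2 (V < U) on D(V)={2,4} D(U)={2,4}: V {2,4}->{2}; U {2,4}->{4}
Constraint 3 (V != Z) on D(V)={2} D(Z)={4,6}: no change
So after all 3 constraints: D(Z) = {4,6}

Answer: {4,6}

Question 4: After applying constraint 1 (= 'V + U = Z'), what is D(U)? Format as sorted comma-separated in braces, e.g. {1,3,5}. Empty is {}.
Constraint 1 (V + U = Z) on D(V)={2,4,5,6} D(U)={2,3,4,5,6,7} D(Z)={2,3,4,6}: V {2,4,5,6}->{2,4}; U {2,3,4,5,6,7}->{2,4}; Z {2,3,4,6}->{4,6}
So after constraint 1: D(U) = {2,4}

Answer: {2,4}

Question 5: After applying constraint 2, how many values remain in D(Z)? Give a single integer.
Constraint 1 (V + U = Z) on D(V)={2,4,5,6} D(U)={2,3,4,5,6,7} D(Z)={2,3,4,6}: V {2,4,5,6}->{2,4}; U {2,3,4,5,6,7}->{2,4}; Z {2,3,4,6}->{4,6}
Constraint 2 (V < U) on D(V)={2,4} D(U)={2,4}: V {2,4}->{2}; U {2,4}->{4}
So after constraint 2: D(Z)={4,6}, size = 2

Answer: 2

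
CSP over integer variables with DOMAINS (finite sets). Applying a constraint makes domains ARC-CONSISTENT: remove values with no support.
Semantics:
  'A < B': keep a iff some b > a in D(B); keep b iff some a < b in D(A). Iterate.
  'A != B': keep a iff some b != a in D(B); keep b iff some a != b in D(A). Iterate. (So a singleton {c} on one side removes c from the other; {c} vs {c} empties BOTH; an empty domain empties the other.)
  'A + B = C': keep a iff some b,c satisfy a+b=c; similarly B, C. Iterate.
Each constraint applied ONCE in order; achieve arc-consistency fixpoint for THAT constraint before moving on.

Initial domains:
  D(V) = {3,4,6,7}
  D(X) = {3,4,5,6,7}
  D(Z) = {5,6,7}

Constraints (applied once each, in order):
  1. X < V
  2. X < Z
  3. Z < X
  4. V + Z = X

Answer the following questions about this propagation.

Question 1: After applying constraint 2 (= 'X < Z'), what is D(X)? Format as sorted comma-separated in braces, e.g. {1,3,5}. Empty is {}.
Answer: {3,4,5,6}

Derivation:
Constraint 1 (X < V) on D(X)={3,4,5,6,7} D(V)={3,4,6,7}: X {3,4,5,6,7}->{3,4,5,6}; V {3,4,6,7}->{4,6,7}
Constraint 2 (X < Z) on D(X)={3,4,5,6} D(Z)={5,6,7}: no change
So after constraint 2: D(X) = {3,4,5,6}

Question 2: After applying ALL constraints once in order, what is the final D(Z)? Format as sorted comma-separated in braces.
Constraint 1 (X < V) on D(X)={3,4,5,6,7} D(V)={3,4,6,7}: X {3,4,5,6,7}->{3,4,5,6}; V {3,4,6,7}->{4,6,7}
Constraint 2 (X < Z) on D(X)={3,4,5,6} D(Z)={5,6,7}: no change
Constraint 3 (Z < X) on D(Z)={5,6,7} D(X)={3,4,5,6}: Z {5,6,7}->{5}; X {3,4,5,6}->{6}
Constraint 4 (V + Z = X) on D(V)={4,6,7} D(Z)={5} D(X)={6}: V {4,6,7}->{}; Z {5}->{}; X {6}->{}
So after all 4 constraints: D(Z) = {}

Answer: {}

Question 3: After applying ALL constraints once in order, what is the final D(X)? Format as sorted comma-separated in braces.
Answer: {}

Derivation:
Constraint 1 (X < V) on D(X)={3,4,5,6,7} D(V)={3,4,6,7}: X {3,4,5,6,7}->{3,4,5,6}; V {3,4,6,7}->{4,6,7}
Constraint 2 (X < Z) on D(X)={3,4,5,6} D(Z)={5,6,7}: no change
Constraint 3 (Z < X) on D(Z)={5,6,7} D(X)={3,4,5,6}: Z {5,6,7}->{5}; X {3,4,5,6}->{6}
Constraint 4 (V + Z = X) on D(V)={4,6,7} D(Z)={5} D(X)={6}: V {4,6,7}->{}; Z {5}->{}; X {6}->{}
So after all 4 constraints: D(X) = {}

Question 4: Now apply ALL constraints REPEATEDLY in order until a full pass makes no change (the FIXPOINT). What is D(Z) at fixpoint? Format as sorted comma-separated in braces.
Answer: {}

Derivation:
pass 0 (initial): D(Z)={5,6,7}
pass 1: V {3,4,6,7}->{}; X {3,4,5,6,7}->{}; Z {5,6,7}->{}
pass 2: no change
Fixpoint after 2 passes: D(Z) = {}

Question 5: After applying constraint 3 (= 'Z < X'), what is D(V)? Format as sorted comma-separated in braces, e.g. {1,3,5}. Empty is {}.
Constraint 1 (X < V) on D(X)={3,4,5,6,7} D(V)={3,4,6,7}: X {3,4,5,6,7}->{3,4,5,6}; V {3,4,6,7}->{4,6,7}
Constraint 2 (X < Z) on D(X)={3,4,5,6} D(Z)={5,6,7}: no change
Constraint 3 (Z < X) on D(Z)={5,6,7} D(X)={3,4,5,6}: Z {5,6,7}->{5}; X {3,4,5,6}->{6}
So after constraint 3: D(V) = {4,6,7}

Answer: {4,6,7}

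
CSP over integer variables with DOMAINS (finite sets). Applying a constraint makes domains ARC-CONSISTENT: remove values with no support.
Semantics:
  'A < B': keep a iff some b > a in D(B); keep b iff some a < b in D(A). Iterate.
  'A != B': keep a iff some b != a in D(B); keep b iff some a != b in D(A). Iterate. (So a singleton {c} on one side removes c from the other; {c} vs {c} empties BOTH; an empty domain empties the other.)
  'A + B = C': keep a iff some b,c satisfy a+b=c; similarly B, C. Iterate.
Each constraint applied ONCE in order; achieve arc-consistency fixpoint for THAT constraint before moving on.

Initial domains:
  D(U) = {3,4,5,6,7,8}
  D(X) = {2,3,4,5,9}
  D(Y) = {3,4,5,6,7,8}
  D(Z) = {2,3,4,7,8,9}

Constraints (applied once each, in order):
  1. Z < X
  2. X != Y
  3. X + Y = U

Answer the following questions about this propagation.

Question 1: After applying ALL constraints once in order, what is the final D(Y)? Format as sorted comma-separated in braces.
Constraint 1 (Z < X) on D(Z)={2,3,4,7,8,9} D(X)={2,3,4,5,9}: Z {2,3,4,7,8,9}->{2,3,4,7,8}; X {2,3,4,5,9}->{3,4,5,9}
Constraint 2 (X != Y) on D(X)={3,4,5,9} D(Y)={3,4,5,6,7,8}: no change
Constraint 3 (X + Y = U) on D(X)={3,4,5,9} D(Y)={3,4,5,6,7,8} D(U)={3,4,5,6,7,8}: X {3,4,5,9}->{3,4,5}; Y {3,4,5,6,7,8}->{3,4,5}; U {3,4,5,6,7,8}->{6,7,8}
So after all 3 constraints: D(Y) = {3,4,5}

Answer: {3,4,5}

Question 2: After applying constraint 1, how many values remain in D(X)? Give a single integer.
Answer: 4

Derivation:
Constraint 1 (Z < X) on D(Z)={2,3,4,7,8,9} D(X)={2,3,4,5,9}: Z {2,3,4,7,8,9}->{2,3,4,7,8}; X {2,3,4,5,9}->{3,4,5,9}
So after constraint 1: D(X)={3,4,5,9}, size = 4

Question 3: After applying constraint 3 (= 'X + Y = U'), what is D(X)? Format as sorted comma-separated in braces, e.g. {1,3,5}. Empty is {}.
Constraint 1 (Z < X) on D(Z)={2,3,4,7,8,9} D(X)={2,3,4,5,9}: Z {2,3,4,7,8,9}->{2,3,4,7,8}; X {2,3,4,5,9}->{3,4,5,9}
Constraint 2 (X != Y) on D(X)={3,4,5,9} D(Y)={3,4,5,6,7,8}: no change
Constraint 3 (X + Y = U) on D(X)={3,4,5,9} D(Y)={3,4,5,6,7,8} D(U)={3,4,5,6,7,8}: X {3,4,5,9}->{3,4,5}; Y {3,4,5,6,7,8}->{3,4,5}; U {3,4,5,6,7,8}->{6,7,8}
So after constraint 3: D(X) = {3,4,5}

Answer: {3,4,5}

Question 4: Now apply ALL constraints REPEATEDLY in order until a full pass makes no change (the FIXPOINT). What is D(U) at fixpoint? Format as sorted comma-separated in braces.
pass 0 (initial): D(U)={3,4,5,6,7,8}
pass 1: U {3,4,5,6,7,8}->{6,7,8}; X {2,3,4,5,9}->{3,4,5}; Y {3,4,5,6,7,8}->{3,4,5}; Z {2,3,4,7,8,9}->{2,3,4,7,8}
pass 2: Z {2,3,4,7,8}->{2,3,4}
pass 3: no change
Fixpoint after 3 passes: D(U) = {6,7,8}

Answer: {6,7,8}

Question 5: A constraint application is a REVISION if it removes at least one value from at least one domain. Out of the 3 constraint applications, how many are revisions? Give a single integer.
Answer: 2

Derivation:
Constraint 1 (Z < X) on D(Z)={2,3,4,7,8,9} D(X)={2,3,4,5,9}: Z {2,3,4,7,8,9}->{2,3,4,7,8}; X {2,3,4,5,9}->{3,4,5,9} => REVISION
Constraint 2 (X != Y) on D(X)={3,4,5,9} D(Y)={3,4,5,6,7,8}: no change => not a revision
Constraint 3 (X + Y = U) on D(X)={3,4,5,9} D(Y)={3,4,5,6,7,8} D(U)={3,4,5,6,7,8}: X {3,4,5,9}->{3,4,5}; Y {3,4,5,6,7,8}->{3,4,5}; U {3,4,5,6,7,8}->{6,7,8} => REVISION
Total revisions = 2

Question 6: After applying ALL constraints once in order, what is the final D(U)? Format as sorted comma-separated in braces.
Answer: {6,7,8}

Derivation:
Constraint 1 (Z < X) on D(Z)={2,3,4,7,8,9} D(X)={2,3,4,5,9}: Z {2,3,4,7,8,9}->{2,3,4,7,8}; X {2,3,4,5,9}->{3,4,5,9}
Constraint 2 (X != Y) on D(X)={3,4,5,9} D(Y)={3,4,5,6,7,8}: no change
Constraint 3 (X + Y = U) on D(X)={3,4,5,9} D(Y)={3,4,5,6,7,8} D(U)={3,4,5,6,7,8}: X {3,4,5,9}->{3,4,5}; Y {3,4,5,6,7,8}->{3,4,5}; U {3,4,5,6,7,8}->{6,7,8}
So after all 3 constraints: D(U) = {6,7,8}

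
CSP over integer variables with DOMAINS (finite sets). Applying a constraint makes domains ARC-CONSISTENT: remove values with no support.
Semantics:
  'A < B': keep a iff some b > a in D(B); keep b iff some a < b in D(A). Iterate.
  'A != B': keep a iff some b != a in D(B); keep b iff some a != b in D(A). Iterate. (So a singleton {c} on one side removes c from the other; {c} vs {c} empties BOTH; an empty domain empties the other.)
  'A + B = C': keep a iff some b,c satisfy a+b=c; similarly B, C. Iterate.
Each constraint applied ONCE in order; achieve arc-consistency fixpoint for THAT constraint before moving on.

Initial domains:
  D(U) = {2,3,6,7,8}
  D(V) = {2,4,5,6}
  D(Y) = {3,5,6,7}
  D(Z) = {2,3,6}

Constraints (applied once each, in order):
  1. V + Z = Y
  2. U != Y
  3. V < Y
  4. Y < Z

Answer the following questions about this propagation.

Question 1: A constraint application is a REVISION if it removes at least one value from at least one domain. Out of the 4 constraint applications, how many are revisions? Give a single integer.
Answer: 2

Derivation:
Constraint 1 (V + Z = Y) on D(V)={2,4,5,6} D(Z)={2,3,6} D(Y)={3,5,6,7}: V {2,4,5,6}->{2,4,5}; Z {2,3,6}->{2,3}; Y {3,5,6,7}->{5,6,7} => REVISION
Constraint 2 (U != Y) on D(U)={2,3,6,7,8} D(Y)={5,6,7}: no change => not a revision
Constraint 3 (V < Y) on D(V)={2,4,5} D(Y)={5,6,7}: no change => not a revision
Constraint 4 (Y < Z) on D(Y)={5,6,7} D(Z)={2,3}: Y {5,6,7}->{}; Z {2,3}->{} => REVISION
Total revisions = 2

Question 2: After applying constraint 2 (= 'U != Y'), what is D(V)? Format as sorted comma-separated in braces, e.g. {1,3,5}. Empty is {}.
Answer: {2,4,5}

Derivation:
Constraint 1 (V + Z = Y) on D(V)={2,4,5,6} D(Z)={2,3,6} D(Y)={3,5,6,7}: V {2,4,5,6}->{2,4,5}; Z {2,3,6}->{2,3}; Y {3,5,6,7}->{5,6,7}
Constraint 2 (U != Y) on D(U)={2,3,6,7,8} D(Y)={5,6,7}: no change
So after constraint 2: D(V) = {2,4,5}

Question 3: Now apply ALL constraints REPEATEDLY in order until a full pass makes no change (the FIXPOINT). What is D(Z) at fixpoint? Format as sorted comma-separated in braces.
Answer: {}

Derivation:
pass 0 (initial): D(Z)={2,3,6}
pass 1: V {2,4,5,6}->{2,4,5}; Y {3,5,6,7}->{}; Z {2,3,6}->{}
pass 2: U {2,3,6,7,8}->{}; V {2,4,5}->{}
pass 3: no change
Fixpoint after 3 passes: D(Z) = {}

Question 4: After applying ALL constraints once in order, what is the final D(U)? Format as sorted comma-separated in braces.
Answer: {2,3,6,7,8}

Derivation:
Constraint 1 (V + Z = Y) on D(V)={2,4,5,6} D(Z)={2,3,6} D(Y)={3,5,6,7}: V {2,4,5,6}->{2,4,5}; Z {2,3,6}->{2,3}; Y {3,5,6,7}->{5,6,7}
Constraint 2 (U != Y) on D(U)={2,3,6,7,8} D(Y)={5,6,7}: no change
Constraint 3 (V < Y) on D(V)={2,4,5} D(Y)={5,6,7}: no change
Constraint 4 (Y < Z) on D(Y)={5,6,7} D(Z)={2,3}: Y {5,6,7}->{}; Z {2,3}->{}
So after all 4 constraints: D(U) = {2,3,6,7,8}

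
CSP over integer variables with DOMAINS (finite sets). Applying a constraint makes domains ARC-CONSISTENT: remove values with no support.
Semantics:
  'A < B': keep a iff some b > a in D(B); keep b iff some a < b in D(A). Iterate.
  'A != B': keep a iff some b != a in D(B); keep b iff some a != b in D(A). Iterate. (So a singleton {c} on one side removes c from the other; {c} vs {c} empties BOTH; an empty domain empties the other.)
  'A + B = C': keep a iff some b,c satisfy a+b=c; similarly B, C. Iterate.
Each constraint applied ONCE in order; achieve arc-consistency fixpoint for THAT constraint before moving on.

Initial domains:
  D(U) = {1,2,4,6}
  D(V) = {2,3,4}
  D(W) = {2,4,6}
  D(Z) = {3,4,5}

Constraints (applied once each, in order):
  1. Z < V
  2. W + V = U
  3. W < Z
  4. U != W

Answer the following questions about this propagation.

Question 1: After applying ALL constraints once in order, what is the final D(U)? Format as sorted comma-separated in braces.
Constraint 1 (Z < V) on D(Z)={3,4,5} D(V)={2,3,4}: Z {3,4,5}->{3}; V {2,3,4}->{4}
Constraint 2 (W + V = U) on D(W)={2,4,6} D(V)={4} D(U)={1,2,4,6}: W {2,4,6}->{2}; U {1,2,4,6}->{6}
Constraint 3 (W < Z) on D(W)={2} D(Z)={3}: no change
Constraint 4 (U != W) on D(U)={6} D(W)={2}: no change
So after all 4 constraints: D(U) = {6}

Answer: {6}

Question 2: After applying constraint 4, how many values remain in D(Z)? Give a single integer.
Constraint 1 (Z < V) on D(Z)={3,4,5} D(V)={2,3,4}: Z {3,4,5}->{3}; V {2,3,4}->{4}
Constraint 2 (W + V = U) on D(W)={2,4,6} D(V)={4} D(U)={1,2,4,6}: W {2,4,6}->{2}; U {1,2,4,6}->{6}
Constraint 3 (W < Z) on D(W)={2} D(Z)={3}: no change
Constraint 4 (U != W) on D(U)={6} D(W)={2}: no change
So after constraint 4: D(Z)={3}, size = 1

Answer: 1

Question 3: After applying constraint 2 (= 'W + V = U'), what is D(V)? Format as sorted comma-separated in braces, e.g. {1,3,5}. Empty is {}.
Answer: {4}

Derivation:
Constraint 1 (Z < V) on D(Z)={3,4,5} D(V)={2,3,4}: Z {3,4,5}->{3}; V {2,3,4}->{4}
Constraint 2 (W + V = U) on D(W)={2,4,6} D(V)={4} D(U)={1,2,4,6}: W {2,4,6}->{2}; U {1,2,4,6}->{6}
So after constraint 2: D(V) = {4}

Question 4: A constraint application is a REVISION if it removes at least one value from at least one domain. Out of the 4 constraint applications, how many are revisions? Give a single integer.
Constraint 1 (Z < V) on D(Z)={3,4,5} D(V)={2,3,4}: Z {3,4,5}->{3}; V {2,3,4}->{4} => REVISION
Constraint 2 (W + V = U) on D(W)={2,4,6} D(V)={4} D(U)={1,2,4,6}: W {2,4,6}->{2}; U {1,2,4,6}->{6} => REVISION
Constraint 3 (W < Z) on D(W)={2} D(Z)={3}: no change => not a revision
Constraint 4 (U != W) on D(U)={6} D(W)={2}: no change => not a revision
Total revisions = 2

Answer: 2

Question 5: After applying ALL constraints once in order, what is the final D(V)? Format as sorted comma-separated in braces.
Constraint 1 (Z < V) on D(Z)={3,4,5} D(V)={2,3,4}: Z {3,4,5}->{3}; V {2,3,4}->{4}
Constraint 2 (W + V = U) on D(W)={2,4,6} D(V)={4} D(U)={1,2,4,6}: W {2,4,6}->{2}; U {1,2,4,6}->{6}
Constraint 3 (W < Z) on D(W)={2} D(Z)={3}: no change
Constraint 4 (U != W) on D(U)={6} D(W)={2}: no change
So after all 4 constraints: D(V) = {4}

Answer: {4}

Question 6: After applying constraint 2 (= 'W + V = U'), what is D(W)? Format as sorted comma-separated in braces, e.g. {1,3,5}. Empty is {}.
Answer: {2}

Derivation:
Constraint 1 (Z < V) on D(Z)={3,4,5} D(V)={2,3,4}: Z {3,4,5}->{3}; V {2,3,4}->{4}
Constraint 2 (W + V = U) on D(W)={2,4,6} D(V)={4} D(U)={1,2,4,6}: W {2,4,6}->{2}; U {1,2,4,6}->{6}
So after constraint 2: D(W) = {2}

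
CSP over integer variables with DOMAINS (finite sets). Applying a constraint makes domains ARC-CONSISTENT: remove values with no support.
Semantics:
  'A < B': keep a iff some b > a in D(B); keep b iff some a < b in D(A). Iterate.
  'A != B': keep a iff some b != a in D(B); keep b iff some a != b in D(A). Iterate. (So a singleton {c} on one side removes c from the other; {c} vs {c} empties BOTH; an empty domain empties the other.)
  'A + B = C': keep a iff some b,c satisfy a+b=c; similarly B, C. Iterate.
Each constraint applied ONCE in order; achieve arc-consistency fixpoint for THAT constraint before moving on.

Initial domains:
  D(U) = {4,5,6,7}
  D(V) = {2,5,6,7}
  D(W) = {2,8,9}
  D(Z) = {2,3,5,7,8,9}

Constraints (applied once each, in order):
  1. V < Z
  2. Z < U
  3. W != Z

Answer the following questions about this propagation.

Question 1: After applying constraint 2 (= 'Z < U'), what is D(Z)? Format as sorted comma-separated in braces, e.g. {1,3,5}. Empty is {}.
Answer: {3,5}

Derivation:
Constraint 1 (V < Z) on D(V)={2,5,6,7} D(Z)={2,3,5,7,8,9}: Z {2,3,5,7,8,9}->{3,5,7,8,9}
Constraint 2 (Z < U) on D(Z)={3,5,7,8,9} D(U)={4,5,6,7}: Z {3,5,7,8,9}->{3,5}
So after constraint 2: D(Z) = {3,5}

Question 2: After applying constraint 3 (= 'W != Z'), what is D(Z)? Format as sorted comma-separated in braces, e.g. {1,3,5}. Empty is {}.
Constraint 1 (V < Z) on D(V)={2,5,6,7} D(Z)={2,3,5,7,8,9}: Z {2,3,5,7,8,9}->{3,5,7,8,9}
Constraint 2 (Z < U) on D(Z)={3,5,7,8,9} D(U)={4,5,6,7}: Z {3,5,7,8,9}->{3,5}
Constraint 3 (W != Z) on D(W)={2,8,9} D(Z)={3,5}: no change
So after constraint 3: D(Z) = {3,5}

Answer: {3,5}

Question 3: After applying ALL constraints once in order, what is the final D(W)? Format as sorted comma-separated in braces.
Constraint 1 (V < Z) on D(V)={2,5,6,7} D(Z)={2,3,5,7,8,9}: Z {2,3,5,7,8,9}->{3,5,7,8,9}
Constraint 2 (Z < U) on D(Z)={3,5,7,8,9} D(U)={4,5,6,7}: Z {3,5,7,8,9}->{3,5}
Constraint 3 (W != Z) on D(W)={2,8,9} D(Z)={3,5}: no change
So after all 3 constraints: D(W) = {2,8,9}

Answer: {2,8,9}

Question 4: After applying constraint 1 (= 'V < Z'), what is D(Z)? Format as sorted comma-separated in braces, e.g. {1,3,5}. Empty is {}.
Answer: {3,5,7,8,9}

Derivation:
Constraint 1 (V < Z) on D(V)={2,5,6,7} D(Z)={2,3,5,7,8,9}: Z {2,3,5,7,8,9}->{3,5,7,8,9}
So after constraint 1: D(Z) = {3,5,7,8,9}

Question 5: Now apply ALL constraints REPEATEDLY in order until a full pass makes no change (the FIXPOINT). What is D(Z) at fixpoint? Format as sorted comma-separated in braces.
pass 0 (initial): D(Z)={2,3,5,7,8,9}
pass 1: Z {2,3,5,7,8,9}->{3,5}
pass 2: V {2,5,6,7}->{2}
pass 3: no change
Fixpoint after 3 passes: D(Z) = {3,5}

Answer: {3,5}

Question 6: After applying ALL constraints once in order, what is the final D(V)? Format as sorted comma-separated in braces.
Answer: {2,5,6,7}

Derivation:
Constraint 1 (V < Z) on D(V)={2,5,6,7} D(Z)={2,3,5,7,8,9}: Z {2,3,5,7,8,9}->{3,5,7,8,9}
Constraint 2 (Z < U) on D(Z)={3,5,7,8,9} D(U)={4,5,6,7}: Z {3,5,7,8,9}->{3,5}
Constraint 3 (W != Z) on D(W)={2,8,9} D(Z)={3,5}: no change
So after all 3 constraints: D(V) = {2,5,6,7}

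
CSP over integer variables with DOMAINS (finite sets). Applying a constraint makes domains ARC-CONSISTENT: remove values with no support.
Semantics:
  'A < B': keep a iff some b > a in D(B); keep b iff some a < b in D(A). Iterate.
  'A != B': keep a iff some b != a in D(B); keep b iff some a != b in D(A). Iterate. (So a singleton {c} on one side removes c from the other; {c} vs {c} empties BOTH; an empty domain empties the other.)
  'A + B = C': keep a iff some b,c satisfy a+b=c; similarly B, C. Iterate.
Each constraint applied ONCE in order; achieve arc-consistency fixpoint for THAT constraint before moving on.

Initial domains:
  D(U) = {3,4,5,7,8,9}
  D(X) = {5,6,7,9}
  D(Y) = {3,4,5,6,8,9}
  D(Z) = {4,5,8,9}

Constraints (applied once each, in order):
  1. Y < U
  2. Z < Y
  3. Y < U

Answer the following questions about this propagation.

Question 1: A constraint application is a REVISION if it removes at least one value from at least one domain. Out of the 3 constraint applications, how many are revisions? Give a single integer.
Constraint 1 (Y < U) on D(Y)={3,4,5,6,8,9} D(U)={3,4,5,7,8,9}: Y {3,4,5,6,8,9}->{3,4,5,6,8}; U {3,4,5,7,8,9}->{4,5,7,8,9} => REVISION
Constraint 2 (Z < Y) on D(Z)={4,5,8,9} D(Y)={3,4,5,6,8}: Z {4,5,8,9}->{4,5}; Y {3,4,5,6,8}->{5,6,8} => REVISION
Constraint 3 (Y < U) on D(Y)={5,6,8} D(U)={4,5,7,8,9}: U {4,5,7,8,9}->{7,8,9} => REVISION
Total revisions = 3

Answer: 3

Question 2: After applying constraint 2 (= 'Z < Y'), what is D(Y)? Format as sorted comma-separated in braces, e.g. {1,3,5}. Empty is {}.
Answer: {5,6,8}

Derivation:
Constraint 1 (Y < U) on D(Y)={3,4,5,6,8,9} D(U)={3,4,5,7,8,9}: Y {3,4,5,6,8,9}->{3,4,5,6,8}; U {3,4,5,7,8,9}->{4,5,7,8,9}
Constraint 2 (Z < Y) on D(Z)={4,5,8,9} D(Y)={3,4,5,6,8}: Z {4,5,8,9}->{4,5}; Y {3,4,5,6,8}->{5,6,8}
So after constraint 2: D(Y) = {5,6,8}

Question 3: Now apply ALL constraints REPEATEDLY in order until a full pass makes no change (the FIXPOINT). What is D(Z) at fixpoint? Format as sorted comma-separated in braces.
Answer: {4,5}

Derivation:
pass 0 (initial): D(Z)={4,5,8,9}
pass 1: U {3,4,5,7,8,9}->{7,8,9}; Y {3,4,5,6,8,9}->{5,6,8}; Z {4,5,8,9}->{4,5}
pass 2: no change
Fixpoint after 2 passes: D(Z) = {4,5}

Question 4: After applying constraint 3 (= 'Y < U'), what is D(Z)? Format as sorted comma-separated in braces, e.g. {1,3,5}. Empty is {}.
Answer: {4,5}

Derivation:
Constraint 1 (Y < U) on D(Y)={3,4,5,6,8,9} D(U)={3,4,5,7,8,9}: Y {3,4,5,6,8,9}->{3,4,5,6,8}; U {3,4,5,7,8,9}->{4,5,7,8,9}
Constraint 2 (Z < Y) on D(Z)={4,5,8,9} D(Y)={3,4,5,6,8}: Z {4,5,8,9}->{4,5}; Y {3,4,5,6,8}->{5,6,8}
Constraint 3 (Y < U) on D(Y)={5,6,8} D(U)={4,5,7,8,9}: U {4,5,7,8,9}->{7,8,9}
So after constraint 3: D(Z) = {4,5}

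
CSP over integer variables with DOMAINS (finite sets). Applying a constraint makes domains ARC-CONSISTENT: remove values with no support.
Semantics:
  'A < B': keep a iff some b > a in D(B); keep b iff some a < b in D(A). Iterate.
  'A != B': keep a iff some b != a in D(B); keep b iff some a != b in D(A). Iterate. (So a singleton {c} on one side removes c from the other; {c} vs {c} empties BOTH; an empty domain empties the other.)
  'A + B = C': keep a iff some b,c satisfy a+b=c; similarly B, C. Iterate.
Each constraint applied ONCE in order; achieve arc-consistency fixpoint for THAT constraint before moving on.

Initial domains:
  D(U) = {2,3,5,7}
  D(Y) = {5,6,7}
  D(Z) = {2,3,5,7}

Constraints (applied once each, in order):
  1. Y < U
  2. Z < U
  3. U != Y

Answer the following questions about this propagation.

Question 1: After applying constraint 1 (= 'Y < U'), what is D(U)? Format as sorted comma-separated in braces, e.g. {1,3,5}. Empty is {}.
Constraint 1 (Y < U) on D(Y)={5,6,7} D(U)={2,3,5,7}: Y {5,6,7}->{5,6}; U {2,3,5,7}->{7}
So after constraint 1: D(U) = {7}

Answer: {7}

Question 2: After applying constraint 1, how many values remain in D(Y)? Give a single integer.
Answer: 2

Derivation:
Constraint 1 (Y < U) on D(Y)={5,6,7} D(U)={2,3,5,7}: Y {5,6,7}->{5,6}; U {2,3,5,7}->{7}
So after constraint 1: D(Y)={5,6}, size = 2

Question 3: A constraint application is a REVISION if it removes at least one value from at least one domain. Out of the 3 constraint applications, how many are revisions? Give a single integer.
Answer: 2

Derivation:
Constraint 1 (Y < U) on D(Y)={5,6,7} D(U)={2,3,5,7}: Y {5,6,7}->{5,6}; U {2,3,5,7}->{7} => REVISION
Constraint 2 (Z < U) on D(Z)={2,3,5,7} D(U)={7}: Z {2,3,5,7}->{2,3,5} => REVISION
Constraint 3 (U != Y) on D(U)={7} D(Y)={5,6}: no change => not a revision
Total revisions = 2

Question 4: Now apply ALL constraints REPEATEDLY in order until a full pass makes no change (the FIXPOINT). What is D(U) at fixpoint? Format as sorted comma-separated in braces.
Answer: {7}

Derivation:
pass 0 (initial): D(U)={2,3,5,7}
pass 1: U {2,3,5,7}->{7}; Y {5,6,7}->{5,6}; Z {2,3,5,7}->{2,3,5}
pass 2: no change
Fixpoint after 2 passes: D(U) = {7}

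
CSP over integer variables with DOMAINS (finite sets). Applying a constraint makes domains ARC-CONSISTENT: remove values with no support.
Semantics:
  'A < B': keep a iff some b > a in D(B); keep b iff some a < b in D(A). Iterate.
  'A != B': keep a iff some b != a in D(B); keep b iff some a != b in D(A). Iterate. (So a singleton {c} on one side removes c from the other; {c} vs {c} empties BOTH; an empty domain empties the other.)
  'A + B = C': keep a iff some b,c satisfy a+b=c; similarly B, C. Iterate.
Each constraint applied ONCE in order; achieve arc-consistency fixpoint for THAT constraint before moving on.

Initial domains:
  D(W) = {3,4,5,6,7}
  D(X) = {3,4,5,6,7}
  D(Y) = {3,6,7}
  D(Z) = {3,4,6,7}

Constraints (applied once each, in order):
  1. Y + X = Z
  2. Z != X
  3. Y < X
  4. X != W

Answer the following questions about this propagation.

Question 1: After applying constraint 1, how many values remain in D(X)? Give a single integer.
Answer: 2

Derivation:
Constraint 1 (Y + X = Z) on D(Y)={3,6,7} D(X)={3,4,5,6,7} D(Z)={3,4,6,7}: Y {3,6,7}->{3}; X {3,4,5,6,7}->{3,4}; Z {3,4,6,7}->{6,7}
So after constraint 1: D(X)={3,4}, size = 2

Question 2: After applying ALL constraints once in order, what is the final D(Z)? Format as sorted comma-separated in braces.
Answer: {6,7}

Derivation:
Constraint 1 (Y + X = Z) on D(Y)={3,6,7} D(X)={3,4,5,6,7} D(Z)={3,4,6,7}: Y {3,6,7}->{3}; X {3,4,5,6,7}->{3,4}; Z {3,4,6,7}->{6,7}
Constraint 2 (Z != X) on D(Z)={6,7} D(X)={3,4}: no change
Constraint 3 (Y < X) on D(Y)={3} D(X)={3,4}: X {3,4}->{4}
Constraint 4 (X != W) on D(X)={4} D(W)={3,4,5,6,7}: W {3,4,5,6,7}->{3,5,6,7}
So after all 4 constraints: D(Z) = {6,7}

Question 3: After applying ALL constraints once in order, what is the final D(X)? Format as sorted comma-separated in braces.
Answer: {4}

Derivation:
Constraint 1 (Y + X = Z) on D(Y)={3,6,7} D(X)={3,4,5,6,7} D(Z)={3,4,6,7}: Y {3,6,7}->{3}; X {3,4,5,6,7}->{3,4}; Z {3,4,6,7}->{6,7}
Constraint 2 (Z != X) on D(Z)={6,7} D(X)={3,4}: no change
Constraint 3 (Y < X) on D(Y)={3} D(X)={3,4}: X {3,4}->{4}
Constraint 4 (X != W) on D(X)={4} D(W)={3,4,5,6,7}: W {3,4,5,6,7}->{3,5,6,7}
So after all 4 constraints: D(X) = {4}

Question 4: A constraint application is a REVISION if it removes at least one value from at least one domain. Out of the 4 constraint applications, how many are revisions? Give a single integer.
Constraint 1 (Y + X = Z) on D(Y)={3,6,7} D(X)={3,4,5,6,7} D(Z)={3,4,6,7}: Y {3,6,7}->{3}; X {3,4,5,6,7}->{3,4}; Z {3,4,6,7}->{6,7} => REVISION
Constraint 2 (Z != X) on D(Z)={6,7} D(X)={3,4}: no change => not a revision
Constraint 3 (Y < X) on D(Y)={3} D(X)={3,4}: X {3,4}->{4} => REVISION
Constraint 4 (X != W) on D(X)={4} D(W)={3,4,5,6,7}: W {3,4,5,6,7}->{3,5,6,7} => REVISION
Total revisions = 3

Answer: 3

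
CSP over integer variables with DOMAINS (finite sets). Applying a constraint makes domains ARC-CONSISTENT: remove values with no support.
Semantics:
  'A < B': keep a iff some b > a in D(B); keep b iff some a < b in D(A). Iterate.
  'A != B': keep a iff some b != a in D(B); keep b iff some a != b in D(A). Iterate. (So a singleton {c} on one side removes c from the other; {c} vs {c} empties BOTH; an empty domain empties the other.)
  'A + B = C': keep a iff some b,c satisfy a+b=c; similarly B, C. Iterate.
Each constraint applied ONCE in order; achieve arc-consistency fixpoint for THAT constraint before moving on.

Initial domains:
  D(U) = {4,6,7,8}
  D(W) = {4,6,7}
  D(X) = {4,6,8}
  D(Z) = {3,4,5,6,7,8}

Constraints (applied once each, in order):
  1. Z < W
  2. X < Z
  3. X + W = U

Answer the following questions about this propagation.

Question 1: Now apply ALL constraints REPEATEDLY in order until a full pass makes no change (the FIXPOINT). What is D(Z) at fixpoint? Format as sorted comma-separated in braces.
Answer: {}

Derivation:
pass 0 (initial): D(Z)={3,4,5,6,7,8}
pass 1: U {4,6,7,8}->{8}; W {4,6,7}->{4}; X {4,6,8}->{4}; Z {3,4,5,6,7,8}->{5,6}
pass 2: U {8}->{}; W {4}->{}; X {4}->{}; Z {5,6}->{}
pass 3: no change
Fixpoint after 3 passes: D(Z) = {}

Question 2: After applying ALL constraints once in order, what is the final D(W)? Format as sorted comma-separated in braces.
Constraint 1 (Z < W) on D(Z)={3,4,5,6,7,8} D(W)={4,6,7}: Z {3,4,5,6,7,8}->{3,4,5,6}
Constraint 2 (X < Z) on D(X)={4,6,8} D(Z)={3,4,5,6}: X {4,6,8}->{4}; Z {3,4,5,6}->{5,6}
Constraint 3 (X + W = U) on D(X)={4} D(W)={4,6,7} D(U)={4,6,7,8}: W {4,6,7}->{4}; U {4,6,7,8}->{8}
So after all 3 constraints: D(W) = {4}

Answer: {4}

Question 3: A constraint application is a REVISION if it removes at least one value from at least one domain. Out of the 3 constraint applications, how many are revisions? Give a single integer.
Answer: 3

Derivation:
Constraint 1 (Z < W) on D(Z)={3,4,5,6,7,8} D(W)={4,6,7}: Z {3,4,5,6,7,8}->{3,4,5,6} => REVISION
Constraint 2 (X < Z) on D(X)={4,6,8} D(Z)={3,4,5,6}: X {4,6,8}->{4}; Z {3,4,5,6}->{5,6} => REVISION
Constraint 3 (X + W = U) on D(X)={4} D(W)={4,6,7} D(U)={4,6,7,8}: W {4,6,7}->{4}; U {4,6,7,8}->{8} => REVISION
Total revisions = 3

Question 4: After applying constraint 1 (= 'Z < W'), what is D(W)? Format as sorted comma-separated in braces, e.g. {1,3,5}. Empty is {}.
Constraint 1 (Z < W) on D(Z)={3,4,5,6,7,8} D(W)={4,6,7}: Z {3,4,5,6,7,8}->{3,4,5,6}
So after constraint 1: D(W) = {4,6,7}

Answer: {4,6,7}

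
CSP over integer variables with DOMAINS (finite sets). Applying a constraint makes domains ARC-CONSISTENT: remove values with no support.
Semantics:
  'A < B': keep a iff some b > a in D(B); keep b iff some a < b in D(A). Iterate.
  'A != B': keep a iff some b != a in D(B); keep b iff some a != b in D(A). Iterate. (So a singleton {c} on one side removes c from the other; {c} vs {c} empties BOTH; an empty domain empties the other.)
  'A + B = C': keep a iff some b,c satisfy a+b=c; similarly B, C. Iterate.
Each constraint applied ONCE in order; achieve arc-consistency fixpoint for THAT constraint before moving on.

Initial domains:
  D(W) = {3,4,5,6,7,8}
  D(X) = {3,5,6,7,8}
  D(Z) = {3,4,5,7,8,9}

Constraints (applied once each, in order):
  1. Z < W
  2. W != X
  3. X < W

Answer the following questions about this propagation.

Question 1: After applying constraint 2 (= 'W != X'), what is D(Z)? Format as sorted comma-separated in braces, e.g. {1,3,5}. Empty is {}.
Constraint 1 (Z < W) on D(Z)={3,4,5,7,8,9} D(W)={3,4,5,6,7,8}: Z {3,4,5,7,8,9}->{3,4,5,7}; W {3,4,5,6,7,8}->{4,5,6,7,8}
Constraint 2 (W != X) on D(W)={4,5,6,7,8} D(X)={3,5,6,7,8}: no change
So after constraint 2: D(Z) = {3,4,5,7}

Answer: {3,4,5,7}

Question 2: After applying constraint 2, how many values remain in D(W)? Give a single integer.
Constraint 1 (Z < W) on D(Z)={3,4,5,7,8,9} D(W)={3,4,5,6,7,8}: Z {3,4,5,7,8,9}->{3,4,5,7}; W {3,4,5,6,7,8}->{4,5,6,7,8}
Constraint 2 (W != X) on D(W)={4,5,6,7,8} D(X)={3,5,6,7,8}: no change
So after constraint 2: D(W)={4,5,6,7,8}, size = 5

Answer: 5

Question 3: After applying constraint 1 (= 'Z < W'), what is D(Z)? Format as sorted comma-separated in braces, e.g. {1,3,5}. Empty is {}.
Answer: {3,4,5,7}

Derivation:
Constraint 1 (Z < W) on D(Z)={3,4,5,7,8,9} D(W)={3,4,5,6,7,8}: Z {3,4,5,7,8,9}->{3,4,5,7}; W {3,4,5,6,7,8}->{4,5,6,7,8}
So after constraint 1: D(Z) = {3,4,5,7}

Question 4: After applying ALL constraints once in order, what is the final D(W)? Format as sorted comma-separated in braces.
Answer: {4,5,6,7,8}

Derivation:
Constraint 1 (Z < W) on D(Z)={3,4,5,7,8,9} D(W)={3,4,5,6,7,8}: Z {3,4,5,7,8,9}->{3,4,5,7}; W {3,4,5,6,7,8}->{4,5,6,7,8}
Constraint 2 (W != X) on D(W)={4,5,6,7,8} D(X)={3,5,6,7,8}: no change
Constraint 3 (X < W) on D(X)={3,5,6,7,8} D(W)={4,5,6,7,8}: X {3,5,6,7,8}->{3,5,6,7}
So after all 3 constraints: D(W) = {4,5,6,7,8}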